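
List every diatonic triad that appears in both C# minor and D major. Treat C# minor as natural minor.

Triads in C# minor (natural minor): C#m (i), D#dim (ii°), E (III), F#m (iv), G#m (v), A (VI), B (VII).
Triads in D major: D (I), Em (ii), F#m (iii), G (IV), A (V), Bm (vi), C#dim (vii°).
Shared triads with their functions: F#m (iv in C# minor, iii in D major); A (VI in C# minor, V in D major).

F#m, A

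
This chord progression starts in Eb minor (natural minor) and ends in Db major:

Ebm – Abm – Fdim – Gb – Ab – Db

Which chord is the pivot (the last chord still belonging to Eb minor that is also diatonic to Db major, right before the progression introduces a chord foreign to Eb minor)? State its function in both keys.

Chords diatonic to Eb minor: Ebm, Fdim, Gb, Abm, Bbm, Cb, Db.
Reading the progression, the first chord not in that set is Ab, so the modulation leaves Eb minor there.
The chord immediately before Ab is Gb, which is diatonic to both keys: III in Eb minor and IV in Db major.

Gb — III in Eb minor, IV in Db major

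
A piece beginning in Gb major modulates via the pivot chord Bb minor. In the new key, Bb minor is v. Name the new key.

Eb minor

The numeral v denotes a minor triad on scale degree 5. With Bb on degree 5, the tonic of the new key is Eb.
Degree 5 carries a minor triad in natural-minor keys, so the destination is Eb minor.
Check: the diatonic triads of Eb minor (natural minor) are Ebm (i), Fdim (ii°), Gb (III), Abm (iv), Bbm (v), Cb (VI), Db (VII) — Bb minor is indeed v.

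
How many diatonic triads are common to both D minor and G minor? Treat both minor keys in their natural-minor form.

Diatonic triads of D minor (natural minor): Dm (i), Edim (ii°), F (III), Gm (iv), Am (v), Bb (VI), C (VII).
Diatonic triads of G minor (natural minor): Gm (i), Adim (ii°), Bb (III), Cm (iv), Dm (v), Eb (VI), F (VII).
Matching root and quality in both lists: Dm, F, Gm, Bb.
That gives 4 common triads.

4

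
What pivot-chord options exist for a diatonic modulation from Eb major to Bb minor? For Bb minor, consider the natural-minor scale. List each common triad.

Triads in Eb major: Eb (I), Fm (ii), Gm (iii), Ab (IV), Bb (V), Cm (vi), Ddim (vii°).
Triads in Bb minor (natural minor): Bbm (i), Cdim (ii°), Db (III), Ebm (iv), Fm (v), Gb (VI), Ab (VII).
Shared triads with their functions: Fm (ii in Eb major, v in Bb minor); Ab (IV in Eb major, VII in Bb minor).

Fm, Ab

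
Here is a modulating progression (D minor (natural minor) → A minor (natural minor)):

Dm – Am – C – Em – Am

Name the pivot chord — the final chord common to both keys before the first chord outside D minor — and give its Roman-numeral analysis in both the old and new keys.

Chords diatonic to D minor: Dm, Edim, F, Gm, Am, B♭, C.
Reading the progression, the first chord not in that set is Em, so the modulation leaves D minor there.
The chord immediately before Em is C, which is diatonic to both keys: VII in D minor and III in A minor.

C — VII in D minor, III in A minor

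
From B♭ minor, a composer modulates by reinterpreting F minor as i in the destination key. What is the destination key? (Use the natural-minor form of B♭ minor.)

The numeral i denotes a minor triad on scale degree 1. With F on degree 1, the tonic of the new key is F.
Degree 1 carries a minor triad in minor keys, so the destination is F minor.
Check: the diatonic triads of F minor (natural minor) are Fm (i), Gdim (ii°), A♭ (III), B♭m (iv), Cm (v), D♭ (VI), E♭ (VII) — F minor is indeed i.

F minor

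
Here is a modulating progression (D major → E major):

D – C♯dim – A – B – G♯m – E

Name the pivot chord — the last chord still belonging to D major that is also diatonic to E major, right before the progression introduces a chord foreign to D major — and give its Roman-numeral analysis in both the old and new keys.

A — V in D major, IV in E major

Chords diatonic to D major: D, Em, F♯m, G, A, Bm, C♯dim.
Reading the progression, the first chord not in that set is B, so the modulation leaves D major there.
The chord immediately before B is A, which is diatonic to both keys: V in D major and IV in E major.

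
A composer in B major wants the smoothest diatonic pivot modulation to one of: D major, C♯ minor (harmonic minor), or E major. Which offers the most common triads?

Triads of B major: B major (I), C♯ minor (ii), D♯ minor (iii), E major (IV), F♯ major (V), G♯ minor (vi), A♯ diminished (vii°).
D major shares 0: none.
C♯ minor (harmonic minor) shares 1: C♯m.
E major shares 4: B, C♯m, E, G♯m.
The most common triads (4) are shared with E major.

E major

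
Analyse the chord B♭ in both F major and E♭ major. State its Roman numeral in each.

IV in F major; V in E♭ major

The scale of F major is F G A B♭ C D E; B♭ is degree 4, and the triad built there (B♭-D-F) is major, so it is IV.
The scale of E♭ major is E♭ F G A♭ B♭ C D; B♭ is degree 5, and the triad built there (B♭-D-F) is major, so it is V.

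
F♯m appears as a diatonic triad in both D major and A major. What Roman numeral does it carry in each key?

The scale of D major is D E F♯ G A B C♯; F♯ is degree 3, and the triad built there (F♯-A-C♯) is minor, so it is iii.
The scale of A major is A B C♯ D E F♯ G♯; F♯ is degree 6, and the triad built there (F♯-A-C♯) is minor, so it is vi.

iii in D major; vi in A major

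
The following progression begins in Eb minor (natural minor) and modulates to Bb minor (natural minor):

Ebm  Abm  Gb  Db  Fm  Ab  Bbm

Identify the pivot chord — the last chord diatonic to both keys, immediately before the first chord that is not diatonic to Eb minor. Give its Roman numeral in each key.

Db — VII in Eb minor, III in Bb minor

Chords diatonic to Eb minor: Ebm, Fdim, Gb, Abm, Bbm, Cb, Db.
Reading the progression, the first chord not in that set is Fm, so the modulation leaves Eb minor there.
The chord immediately before Fm is Db, which is diatonic to both keys: VII in Eb minor and III in Bb minor.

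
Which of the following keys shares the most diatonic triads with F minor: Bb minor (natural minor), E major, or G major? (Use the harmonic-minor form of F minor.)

Bb minor

Triads of F minor (harmonic minor): Fm (i), Gdim (ii°), Abaug (III+), Bbm (iv), C (V), Db (VI), Edim (vii°).
Bb minor (natural minor) shares 3: Fm, Bbm, Db.
E major shares 0: none.
G major shares 1: C.
The most common triads (3) are shared with Bb minor.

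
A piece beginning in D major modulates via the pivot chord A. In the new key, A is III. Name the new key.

F# minor

The numeral III denotes a major triad on scale degree 3. With A on degree 3, the tonic of the new key is F#.
Degree 3 carries a major triad in natural-minor keys, so the destination is F# minor.
Check: the diatonic triads of F# minor (natural minor) are F#m (i), G#dim (ii°), A (III), Bm (iv), C#m (v), D (VI), E (VII) — A is indeed III.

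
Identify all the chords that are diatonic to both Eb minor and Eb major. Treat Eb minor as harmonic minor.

Triads in Eb minor (harmonic minor): Ebm (i), Fdim (ii°), Gbaug (III+), Abm (iv), Bb (V), Cb (VI), Ddim (vii°).
Triads in Eb major: Eb (I), Fm (ii), Gm (iii), Ab (IV), Bb (V), Cm (vi), Ddim (vii°).
Shared triads with their functions: Bb (V in Eb minor, V in Eb major); Ddim (vii° in Eb minor, vii° in Eb major).

Bb, Ddim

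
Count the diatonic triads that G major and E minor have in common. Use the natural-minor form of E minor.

Diatonic triads of G major: G major (I), A minor (ii), B minor (iii), C major (IV), D major (V), E minor (vi), F# diminished (vii°).
Diatonic triads of E minor (natural minor): E minor (i), F# diminished (ii°), G major (III), A minor (iv), B minor (v), C major (VI), D major (VII).
Matching root and quality in both lists: G major, A minor, B minor, C major, D major, E minor, F# diminished.
That gives 7 common triads.

7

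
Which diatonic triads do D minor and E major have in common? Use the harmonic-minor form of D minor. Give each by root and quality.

Triads in D minor (harmonic minor): Dm (i), Edim (ii°), Faug (III+), Gm (iv), A (V), B♭ (VI), C♯dim (vii°).
Triads in E major: E (I), F♯m (ii), G♯m (iii), A (IV), B (V), C♯m (vi), D♯dim (vii°).
Shared triads with their functions: A (V in D minor, IV in E major).

A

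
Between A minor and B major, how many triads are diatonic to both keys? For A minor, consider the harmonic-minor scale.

Diatonic triads of A minor (harmonic minor): Am (i), Bdim (ii°), Caug (III+), Dm (iv), E (V), F (VI), G♯dim (vii°).
Diatonic triads of B major: B (I), C♯m (ii), D♯m (iii), E (IV), F♯ (V), G♯m (vi), A♯dim (vii°).
Matching root and quality in both lists: E.
That gives 1 common triad.

1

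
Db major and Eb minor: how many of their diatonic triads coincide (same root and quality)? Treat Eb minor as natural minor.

4

Diatonic triads of Db major: Db major (I), Eb minor (ii), F minor (iii), Gb major (IV), Ab major (V), Bb minor (vi), C diminished (vii°).
Diatonic triads of Eb minor (natural minor): Eb minor (i), F diminished (ii°), Gb major (III), Ab minor (iv), Bb minor (v), Cb major (VI), Db major (VII).
Matching root and quality in both lists: Db major, Eb minor, Gb major, Bb minor.
That gives 4 common triads.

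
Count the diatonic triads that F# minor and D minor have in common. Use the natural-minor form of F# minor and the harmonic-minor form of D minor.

Diatonic triads of F# minor (natural minor): F# minor (i), G# diminished (ii°), A major (III), B minor (iv), C# minor (v), D major (VI), E major (VII).
Diatonic triads of D minor (harmonic minor): D minor (i), E diminished (ii°), F augmented (III+), G minor (iv), A major (V), Bb major (VI), C# diminished (vii°).
Matching root and quality in both lists: A major.
That gives 1 common triad.

1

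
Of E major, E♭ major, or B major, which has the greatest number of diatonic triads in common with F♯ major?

B major

Triads of F♯ major: F♯ (I), G♯m (ii), A♯m (iii), B (IV), C♯ (V), D♯m (vi), E♯dim (vii°).
E major shares 2: G♯m, B.
E♭ major shares 0: none.
B major shares 4: F♯, G♯m, B, D♯m.
The most common triads (4) are shared with B major.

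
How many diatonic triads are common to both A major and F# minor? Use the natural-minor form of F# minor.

Diatonic triads of A major: A major (I), B minor (ii), C# minor (iii), D major (IV), E major (V), F# minor (vi), G# diminished (vii°).
Diatonic triads of F# minor (natural minor): F# minor (i), G# diminished (ii°), A major (III), B minor (iv), C# minor (v), D major (VI), E major (VII).
Matching root and quality in both lists: A major, B minor, C# minor, D major, E major, F# minor, G# diminished.
That gives 7 common triads.

7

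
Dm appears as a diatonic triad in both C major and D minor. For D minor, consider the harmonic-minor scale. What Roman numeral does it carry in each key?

ii in C major; i in D minor

The scale of C major is C D E F G A B; D is degree 2, and the triad built there (D-F-A) is minor, so it is ii.
The scale of D minor (harmonic minor) is D E F G A B♭ C♯; D is degree 1, and the triad built there (D-F-A) is minor, so it is i.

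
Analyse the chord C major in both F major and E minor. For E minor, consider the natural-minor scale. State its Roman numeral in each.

V in F major; VI in E minor

The scale of F major is F G A Bb C D E; C is degree 5, and the triad built there (C-E-G) is major, so it is V.
The scale of E minor (natural minor) is E F# G A B C D; C is degree 6, and the triad built there (C-E-G) is major, so it is VI.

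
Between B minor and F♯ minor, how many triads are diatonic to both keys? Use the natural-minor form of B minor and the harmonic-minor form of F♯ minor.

3

Diatonic triads of B minor (natural minor): B minor (i), C♯ diminished (ii°), D major (III), E minor (iv), F♯ minor (v), G major (VI), A major (VII).
Diatonic triads of F♯ minor (harmonic minor): F♯ minor (i), G♯ diminished (ii°), A augmented (III+), B minor (iv), C♯ major (V), D major (VI), E♯ diminished (vii°).
Matching root and quality in both lists: B minor, D major, F♯ minor.
That gives 3 common triads.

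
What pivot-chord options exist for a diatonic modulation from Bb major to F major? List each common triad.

Bb, Dm, F, Gm

Triads in Bb major: Bb major (I), C minor (ii), D minor (iii), Eb major (IV), F major (V), G minor (vi), A diminished (vii°).
Triads in F major: F major (I), G minor (ii), A minor (iii), Bb major (IV), C major (V), D minor (vi), E diminished (vii°).
Shared triads with their functions: Bb major (I in Bb major, IV in F major); D minor (iii in Bb major, vi in F major); F major (V in Bb major, I in F major); G minor (vi in Bb major, ii in F major).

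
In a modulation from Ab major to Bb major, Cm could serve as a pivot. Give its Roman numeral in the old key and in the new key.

iii in Ab major; ii in Bb major

The scale of Ab major is Ab Bb C Db Eb F G; C is degree 3, and the triad built there (C-Eb-G) is minor, so it is iii.
The scale of Bb major is Bb C D Eb F G A; C is degree 2, and the triad built there (C-Eb-G) is minor, so it is ii.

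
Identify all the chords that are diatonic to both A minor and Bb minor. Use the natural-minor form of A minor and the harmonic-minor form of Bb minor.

Triads in A minor (natural minor): Am (i), Bdim (ii°), C (III), Dm (iv), Em (v), F (VI), G (VII).
Triads in Bb minor (harmonic minor): Bbm (i), Cdim (ii°), Dbaug (III+), Ebm (iv), F (V), Gb (VI), Adim (vii°).
Shared triads with their functions: F (VI in A minor, V in Bb minor).

F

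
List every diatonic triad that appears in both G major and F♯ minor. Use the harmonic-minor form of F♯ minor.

Bm, D

Triads in G major: G major (I), A minor (ii), B minor (iii), C major (IV), D major (V), E minor (vi), F♯ diminished (vii°).
Triads in F♯ minor (harmonic minor): F♯ minor (i), G♯ diminished (ii°), A augmented (III+), B minor (iv), C♯ major (V), D major (VI), E♯ diminished (vii°).
Shared triads with their functions: B minor (iii in G major, iv in F♯ minor); D major (V in G major, VI in F♯ minor).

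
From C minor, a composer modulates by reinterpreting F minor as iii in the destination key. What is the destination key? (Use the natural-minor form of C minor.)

The numeral iii denotes a minor triad on scale degree 3. With F on degree 3, the tonic of the new key is Db.
Degree 3 carries a minor triad in major keys, so the destination is Db major.
Check: the diatonic triads of Db major are Db (I), Ebm (ii), Fm (iii), Gb (IV), Ab (V), Bbm (vi), Cdim (vii°) — F minor is indeed iii.

Db major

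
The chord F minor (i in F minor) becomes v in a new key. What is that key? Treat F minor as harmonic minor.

Bb minor

The numeral v denotes a minor triad on scale degree 5. With F on degree 5, the tonic of the new key is Bb.
Degree 5 carries a minor triad in natural-minor keys, so the destination is Bb minor.
Check: the diatonic triads of Bb minor (natural minor) are Bbm (i), Cdim (ii°), Db (III), Ebm (iv), Fm (v), Gb (VI), Ab (VII) — F minor is indeed v.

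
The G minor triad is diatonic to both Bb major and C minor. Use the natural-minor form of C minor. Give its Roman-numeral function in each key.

The scale of Bb major is Bb C D Eb F G A; G is degree 6, and the triad built there (G-Bb-D) is minor, so it is vi.
The scale of C minor (natural minor) is C D Eb F G Ab Bb; G is degree 5, and the triad built there (G-Bb-D) is minor, so it is v.

vi in Bb major; v in C minor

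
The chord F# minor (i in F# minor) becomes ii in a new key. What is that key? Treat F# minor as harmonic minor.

The numeral ii denotes a minor triad on scale degree 2. With F# on degree 2, the tonic of the new key is E.
Degree 2 carries a minor triad in major keys, so the destination is E major.
Check: the diatonic triads of E major are E (I), F#m (ii), G#m (iii), A (IV), B (V), C#m (vi), D#dim (vii°) — F# minor is indeed ii.

E major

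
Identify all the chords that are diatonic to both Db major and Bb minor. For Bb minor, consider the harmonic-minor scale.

Ebm, Gb, Bbm, Cdim

Triads in Db major: Db (I), Ebm (ii), Fm (iii), Gb (IV), Ab (V), Bbm (vi), Cdim (vii°).
Triads in Bb minor (harmonic minor): Bbm (i), Cdim (ii°), Dbaug (III+), Ebm (iv), F (V), Gb (VI), Adim (vii°).
Shared triads with their functions: Ebm (ii in Db major, iv in Bb minor); Gb (IV in Db major, VI in Bb minor); Bbm (vi in Db major, i in Bb minor); Cdim (vii° in Db major, ii° in Bb minor).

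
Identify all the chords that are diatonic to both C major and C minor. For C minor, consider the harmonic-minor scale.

G, Bdim

Triads in C major: C (I), Dm (ii), Em (iii), F (IV), G (V), Am (vi), Bdim (vii°).
Triads in C minor (harmonic minor): Cm (i), Ddim (ii°), Ebaug (III+), Fm (iv), G (V), Ab (VI), Bdim (vii°).
Shared triads with their functions: G (V in C major, V in C minor); Bdim (vii° in C major, vii° in C minor).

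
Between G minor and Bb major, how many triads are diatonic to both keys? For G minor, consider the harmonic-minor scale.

Diatonic triads of G minor (harmonic minor): Gm (i), Adim (ii°), Bbaug (III+), Cm (iv), D (V), Eb (VI), F#dim (vii°).
Diatonic triads of Bb major: Bb (I), Cm (ii), Dm (iii), Eb (IV), F (V), Gm (vi), Adim (vii°).
Matching root and quality in both lists: Gm, Adim, Cm, Eb.
That gives 4 common triads.

4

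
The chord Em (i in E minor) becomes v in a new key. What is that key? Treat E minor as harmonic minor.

A minor

The numeral v denotes a minor triad on scale degree 5. With E on degree 5, the tonic of the new key is A.
Degree 5 carries a minor triad in natural-minor keys, so the destination is A minor.
Check: the diatonic triads of A minor (natural minor) are Am (i), Bdim (ii°), C (III), Dm (iv), Em (v), F (VI), G (VII) — Em is indeed v.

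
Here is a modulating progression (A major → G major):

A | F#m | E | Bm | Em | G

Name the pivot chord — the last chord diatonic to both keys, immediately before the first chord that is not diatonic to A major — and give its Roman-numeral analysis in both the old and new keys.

Bm — ii in A major, iii in G major

Chords diatonic to A major: A, Bm, C#m, D, E, F#m, G#dim.
Reading the progression, the first chord not in that set is Em, so the modulation leaves A major there.
The chord immediately before Em is Bm, which is diatonic to both keys: ii in A major and iii in G major.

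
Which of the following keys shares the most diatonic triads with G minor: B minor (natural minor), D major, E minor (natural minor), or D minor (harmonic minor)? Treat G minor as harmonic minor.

E minor

Triads of G minor (harmonic minor): G minor (i), A diminished (ii°), Bb augmented (III+), C minor (iv), D major (V), Eb major (VI), F# diminished (vii°).
B minor (natural minor) shares 1: D.
D major shares 1: D.
E minor (natural minor) shares 2: D, F#dim.
D minor (harmonic minor) shares 1: Gm.
The most common triads (2) are shared with E minor.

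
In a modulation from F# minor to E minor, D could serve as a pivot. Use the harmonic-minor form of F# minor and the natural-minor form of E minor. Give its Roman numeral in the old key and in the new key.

VI in F# minor; VII in E minor

The scale of F# minor (harmonic minor) is F# G# A B C# D E#; D is degree 6, and the triad built there (D-F#-A) is major, so it is VI.
The scale of E minor (natural minor) is E F# G A B C D; D is degree 7, and the triad built there (D-F#-A) is major, so it is VII.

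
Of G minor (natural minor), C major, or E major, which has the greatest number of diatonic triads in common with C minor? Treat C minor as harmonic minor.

Triads of C minor (harmonic minor): C minor (i), D diminished (ii°), Eb augmented (III+), F minor (iv), G major (V), Ab major (VI), B diminished (vii°).
G minor (natural minor) shares 1: Cm.
C major shares 2: G, Bdim.
E major shares 0: none.
The most common triads (2) are shared with C major.

C major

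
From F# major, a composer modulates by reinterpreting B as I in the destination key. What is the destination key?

The numeral I denotes a major triad on scale degree 1. With B on degree 1, the tonic of the new key is B.
Degree 1 carries a major triad in major keys, so the destination is B major.
Check: the diatonic triads of B major are B (I), C#m (ii), D#m (iii), E (IV), F# (V), G#m (vi), A#dim (vii°) — B is indeed I.

B major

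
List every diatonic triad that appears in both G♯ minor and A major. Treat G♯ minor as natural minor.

C♯m, E

Triads in G♯ minor (natural minor): G♯m (i), A♯dim (ii°), B (III), C♯m (iv), D♯m (v), E (VI), F♯ (VII).
Triads in A major: A (I), Bm (ii), C♯m (iii), D (IV), E (V), F♯m (vi), G♯dim (vii°).
Shared triads with their functions: C♯m (iv in G♯ minor, iii in A major); E (VI in G♯ minor, V in A major).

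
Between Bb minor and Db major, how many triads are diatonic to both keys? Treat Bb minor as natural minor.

7

Diatonic triads of Bb minor (natural minor): Bbm (i), Cdim (ii°), Db (III), Ebm (iv), Fm (v), Gb (VI), Ab (VII).
Diatonic triads of Db major: Db (I), Ebm (ii), Fm (iii), Gb (IV), Ab (V), Bbm (vi), Cdim (vii°).
Matching root and quality in both lists: Bbm, Cdim, Db, Ebm, Fm, Gb, Ab.
That gives 7 common triads.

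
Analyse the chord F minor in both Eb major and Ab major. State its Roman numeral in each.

ii in Eb major; vi in Ab major

The scale of Eb major is Eb F G Ab Bb C D; F is degree 2, and the triad built there (F-Ab-C) is minor, so it is ii.
The scale of Ab major is Ab Bb C Db Eb F G; F is degree 6, and the triad built there (F-Ab-C) is minor, so it is vi.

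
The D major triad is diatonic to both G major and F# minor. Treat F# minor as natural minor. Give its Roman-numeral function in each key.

The scale of G major is G A B C D E F#; D is degree 5, and the triad built there (D-F#-A) is major, so it is V.
The scale of F# minor (natural minor) is F# G# A B C# D E; D is degree 6, and the triad built there (D-F#-A) is major, so it is VI.

V in G major; VI in F# minor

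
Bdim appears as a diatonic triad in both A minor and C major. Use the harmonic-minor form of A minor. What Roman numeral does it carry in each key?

The scale of A minor (harmonic minor) is A B C D E F G#; B is degree 2, and the triad built there (B-D-F) is diminished, so it is ii°.
The scale of C major is C D E F G A B; B is degree 7, and the triad built there (B-D-F) is diminished, so it is vii°.

ii° in A minor; vii° in C major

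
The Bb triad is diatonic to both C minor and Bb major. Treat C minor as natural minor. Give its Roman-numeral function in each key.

VII in C minor; I in Bb major

The scale of C minor (natural minor) is C D Eb F G Ab Bb; Bb is degree 7, and the triad built there (Bb-D-F) is major, so it is VII.
The scale of Bb major is Bb C D Eb F G A; Bb is degree 1, and the triad built there (Bb-D-F) is major, so it is I.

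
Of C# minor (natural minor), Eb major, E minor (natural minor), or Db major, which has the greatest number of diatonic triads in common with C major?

E minor

Triads of C major: C major (I), D minor (ii), E minor (iii), F major (IV), G major (V), A minor (vi), B diminished (vii°).
C# minor (natural minor) shares 0: none.
Eb major shares 0: none.
E minor (natural minor) shares 4: C, Em, G, Am.
Db major shares 0: none.
The most common triads (4) are shared with E minor.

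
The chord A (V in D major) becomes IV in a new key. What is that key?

E major

The numeral IV denotes a major triad on scale degree 4. With A on degree 4, the tonic of the new key is E.
Degree 4 carries a major triad in major keys, so the destination is E major.
Check: the diatonic triads of E major are E (I), F#m (ii), G#m (iii), A (IV), B (V), C#m (vi), D#dim (vii°) — A is indeed IV.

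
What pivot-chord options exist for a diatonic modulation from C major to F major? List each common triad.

C, Dm, F, Am

Triads in C major: C (I), Dm (ii), Em (iii), F (IV), G (V), Am (vi), Bdim (vii°).
Triads in F major: F (I), Gm (ii), Am (iii), Bb (IV), C (V), Dm (vi), Edim (vii°).
Shared triads with their functions: C (I in C major, V in F major); Dm (ii in C major, vi in F major); F (IV in C major, I in F major); Am (vi in C major, iii in F major).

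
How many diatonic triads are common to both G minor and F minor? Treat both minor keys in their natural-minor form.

2

Diatonic triads of G minor (natural minor): Gm (i), Adim (ii°), Bb (III), Cm (iv), Dm (v), Eb (VI), F (VII).
Diatonic triads of F minor (natural minor): Fm (i), Gdim (ii°), Ab (III), Bbm (iv), Cm (v), Db (VI), Eb (VII).
Matching root and quality in both lists: Cm, Eb.
That gives 2 common triads.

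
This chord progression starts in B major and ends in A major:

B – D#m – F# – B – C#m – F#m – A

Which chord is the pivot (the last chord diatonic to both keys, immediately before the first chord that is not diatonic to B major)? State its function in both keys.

Chords diatonic to B major: B, C#m, D#m, E, F#, G#m, A#dim.
Reading the progression, the first chord not in that set is F#m, so the modulation leaves B major there.
The chord immediately before F#m is C#m, which is diatonic to both keys: ii in B major and iii in A major.

C#m — ii in B major, iii in A major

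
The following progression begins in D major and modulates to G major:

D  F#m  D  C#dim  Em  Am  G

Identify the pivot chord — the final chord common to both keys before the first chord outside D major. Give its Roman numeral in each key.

Em — ii in D major, vi in G major

Chords diatonic to D major: D, Em, F#m, G, A, Bm, C#dim.
Reading the progression, the first chord not in that set is Am, so the modulation leaves D major there.
The chord immediately before Am is Em, which is diatonic to both keys: ii in D major and vi in G major.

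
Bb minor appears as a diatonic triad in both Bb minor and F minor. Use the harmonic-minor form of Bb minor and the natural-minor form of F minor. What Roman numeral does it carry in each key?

The scale of Bb minor (harmonic minor) is Bb C Db Eb F Gb A; Bb is degree 1, and the triad built there (Bb-Db-F) is minor, so it is i.
The scale of F minor (natural minor) is F G Ab Bb C Db Eb; Bb is degree 4, and the triad built there (Bb-Db-F) is minor, so it is iv.

i in Bb minor; iv in F minor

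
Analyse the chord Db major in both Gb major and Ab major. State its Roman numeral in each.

V in Gb major; IV in Ab major

The scale of Gb major is Gb Ab Bb Cb Db Eb F; Db is degree 5, and the triad built there (Db-F-Ab) is major, so it is V.
The scale of Ab major is Ab Bb C Db Eb F G; Db is degree 4, and the triad built there (Db-F-Ab) is major, so it is IV.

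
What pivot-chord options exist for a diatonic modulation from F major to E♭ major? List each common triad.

Triads in F major: F (I), Gm (ii), Am (iii), B♭ (IV), C (V), Dm (vi), Edim (vii°).
Triads in E♭ major: E♭ (I), Fm (ii), Gm (iii), A♭ (IV), B♭ (V), Cm (vi), Ddim (vii°).
Shared triads with their functions: Gm (ii in F major, iii in E♭ major); B♭ (IV in F major, V in E♭ major).

Gm, B♭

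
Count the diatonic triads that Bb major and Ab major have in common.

Diatonic triads of Bb major: Bb (I), Cm (ii), Dm (iii), Eb (IV), F (V), Gm (vi), Adim (vii°).
Diatonic triads of Ab major: Ab (I), Bbm (ii), Cm (iii), Db (IV), Eb (V), Fm (vi), Gdim (vii°).
Matching root and quality in both lists: Cm, Eb.
That gives 2 common triads.

2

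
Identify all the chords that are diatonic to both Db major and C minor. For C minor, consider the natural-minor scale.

Fm, Ab

Triads in Db major: Db (I), Ebm (ii), Fm (iii), Gb (IV), Ab (V), Bbm (vi), Cdim (vii°).
Triads in C minor (natural minor): Cm (i), Ddim (ii°), Eb (III), Fm (iv), Gm (v), Ab (VI), Bb (VII).
Shared triads with their functions: Fm (iii in Db major, iv in C minor); Ab (V in Db major, VI in C minor).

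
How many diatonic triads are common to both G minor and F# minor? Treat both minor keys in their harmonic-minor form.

Diatonic triads of G minor (harmonic minor): Gm (i), Adim (ii°), Bbaug (III+), Cm (iv), D (V), Eb (VI), F#dim (vii°).
Diatonic triads of F# minor (harmonic minor): F#m (i), G#dim (ii°), Aaug (III+), Bm (iv), C# (V), D (VI), E#dim (vii°).
Matching root and quality in both lists: D.
That gives 1 common triad.

1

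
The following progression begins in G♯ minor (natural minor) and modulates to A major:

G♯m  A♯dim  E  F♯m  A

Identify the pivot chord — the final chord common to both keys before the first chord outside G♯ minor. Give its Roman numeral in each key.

E — VI in G♯ minor, V in A major

Chords diatonic to G♯ minor: G♯m, A♯dim, B, C♯m, D♯m, E, F♯.
Reading the progression, the first chord not in that set is F♯m, so the modulation leaves G♯ minor there.
The chord immediately before F♯m is E, which is diatonic to both keys: VI in G♯ minor and V in A major.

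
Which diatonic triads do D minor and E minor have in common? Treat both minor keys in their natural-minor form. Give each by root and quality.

Triads in D minor (natural minor): Dm (i), Edim (ii°), F (III), Gm (iv), Am (v), Bb (VI), C (VII).
Triads in E minor (natural minor): Em (i), F#dim (ii°), G (III), Am (iv), Bm (v), C (VI), D (VII).
Shared triads with their functions: Am (v in D minor, iv in E minor); C (VII in D minor, VI in E minor).

Am, C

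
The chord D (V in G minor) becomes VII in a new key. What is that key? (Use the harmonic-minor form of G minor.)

E minor

The numeral VII denotes a major triad on scale degree 7. With D on degree 7, the tonic of the new key is E.
Degree 7 carries a major triad in natural-minor keys, so the destination is E minor.
Check: the diatonic triads of E minor (natural minor) are Em (i), F♯dim (ii°), G (III), Am (iv), Bm (v), C (VI), D (VII) — D is indeed VII.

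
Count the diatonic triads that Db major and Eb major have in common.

2

Diatonic triads of Db major: Db major (I), Eb minor (ii), F minor (iii), Gb major (IV), Ab major (V), Bb minor (vi), C diminished (vii°).
Diatonic triads of Eb major: Eb major (I), F minor (ii), G minor (iii), Ab major (IV), Bb major (V), C minor (vi), D diminished (vii°).
Matching root and quality in both lists: F minor, Ab major.
That gives 2 common triads.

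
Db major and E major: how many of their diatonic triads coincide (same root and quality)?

0

Diatonic triads of Db major: Db major (I), Eb minor (ii), F minor (iii), Gb major (IV), Ab major (V), Bb minor (vi), C diminished (vii°).
Diatonic triads of E major: E major (I), F# minor (ii), G# minor (iii), A major (IV), B major (V), C# minor (vi), D# diminished (vii°).
No triad has the same root and quality in both keys.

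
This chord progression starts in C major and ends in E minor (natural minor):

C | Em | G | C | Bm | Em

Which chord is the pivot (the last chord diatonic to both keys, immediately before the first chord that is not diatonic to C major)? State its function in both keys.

Chords diatonic to C major: C, Dm, Em, F, G, Am, Bdim.
Reading the progression, the first chord not in that set is Bm, so the modulation leaves C major there.
The chord immediately before Bm is C, which is diatonic to both keys: I in C major and VI in E minor.

C — I in C major, VI in E minor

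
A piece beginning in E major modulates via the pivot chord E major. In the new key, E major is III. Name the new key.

The numeral III denotes a major triad on scale degree 3. With E on degree 3, the tonic of the new key is C#.
Degree 3 carries a major triad in natural-minor keys, so the destination is C# minor.
Check: the diatonic triads of C# minor (natural minor) are C#m (i), D#dim (ii°), E (III), F#m (iv), G#m (v), A (VI), B (VII) — E major is indeed III.

C# minor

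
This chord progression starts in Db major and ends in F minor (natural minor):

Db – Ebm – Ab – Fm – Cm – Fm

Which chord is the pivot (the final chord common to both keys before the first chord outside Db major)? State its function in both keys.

Chords diatonic to Db major: Db, Ebm, Fm, Gb, Ab, Bbm, Cdim.
Reading the progression, the first chord not in that set is Cm, so the modulation leaves Db major there.
The chord immediately before Cm is Fm, which is diatonic to both keys: iii in Db major and i in F minor.

Fm — iii in Db major, i in F minor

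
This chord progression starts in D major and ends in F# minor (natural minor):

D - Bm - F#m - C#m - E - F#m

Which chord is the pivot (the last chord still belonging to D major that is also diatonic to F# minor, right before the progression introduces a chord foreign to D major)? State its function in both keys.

F#m — iii in D major, i in F# minor

Chords diatonic to D major: D, Em, F#m, G, A, Bm, C#dim.
Reading the progression, the first chord not in that set is C#m, so the modulation leaves D major there.
The chord immediately before C#m is F#m, which is diatonic to both keys: iii in D major and i in F# minor.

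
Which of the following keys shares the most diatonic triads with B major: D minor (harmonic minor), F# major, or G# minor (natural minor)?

G# minor

Triads of B major: B (I), C#m (ii), D#m (iii), E (IV), F# (V), G#m (vi), A#dim (vii°).
D minor (harmonic minor) shares 0: none.
F# major shares 4: B, D#m, F#, G#m.
G# minor (natural minor) shares 7: B, C#m, D#m, E, F#, G#m, A#dim.
The most common triads (7) are shared with G# minor.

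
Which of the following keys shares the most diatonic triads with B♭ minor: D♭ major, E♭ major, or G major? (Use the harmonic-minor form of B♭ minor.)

D♭ major

Triads of B♭ minor (harmonic minor): B♭ minor (i), C diminished (ii°), D♭ augmented (III+), E♭ minor (iv), F major (V), G♭ major (VI), A diminished (vii°).
D♭ major shares 4: B♭m, Cdim, E♭m, G♭.
E♭ major shares 0: none.
G major shares 0: none.
The most common triads (4) are shared with D♭ major.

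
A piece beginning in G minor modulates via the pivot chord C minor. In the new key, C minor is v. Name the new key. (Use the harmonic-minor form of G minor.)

The numeral v denotes a minor triad on scale degree 5. With C on degree 5, the tonic of the new key is F.
Degree 5 carries a minor triad in natural-minor keys, so the destination is F minor.
Check: the diatonic triads of F minor (natural minor) are Fm (i), Gdim (ii°), Ab (III), Bbm (iv), Cm (v), Db (VI), Eb (VII) — C minor is indeed v.

F minor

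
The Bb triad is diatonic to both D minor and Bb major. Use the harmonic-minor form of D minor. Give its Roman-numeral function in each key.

The scale of D minor (harmonic minor) is D E F G A Bb C#; Bb is degree 6, and the triad built there (Bb-D-F) is major, so it is VI.
The scale of Bb major is Bb C D Eb F G A; Bb is degree 1, and the triad built there (Bb-D-F) is major, so it is I.

VI in D minor; I in Bb major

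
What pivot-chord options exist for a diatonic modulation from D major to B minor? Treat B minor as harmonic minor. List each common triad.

Triads in D major: D major (I), E minor (ii), F# minor (iii), G major (IV), A major (V), B minor (vi), C# diminished (vii°).
Triads in B minor (harmonic minor): B minor (i), C# diminished (ii°), D augmented (III+), E minor (iv), F# major (V), G major (VI), A# diminished (vii°).
Shared triads with their functions: E minor (ii in D major, iv in B minor); G major (IV in D major, VI in B minor); B minor (vi in D major, i in B minor); C# diminished (vii° in D major, ii° in B minor).

Em, G, Bm, C#dim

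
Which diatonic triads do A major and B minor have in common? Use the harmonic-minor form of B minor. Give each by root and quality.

Triads in A major: A major (I), B minor (ii), C# minor (iii), D major (IV), E major (V), F# minor (vi), G# diminished (vii°).
Triads in B minor (harmonic minor): B minor (i), C# diminished (ii°), D augmented (III+), E minor (iv), F# major (V), G major (VI), A# diminished (vii°).
Shared triads with their functions: B minor (ii in A major, i in B minor).

Bm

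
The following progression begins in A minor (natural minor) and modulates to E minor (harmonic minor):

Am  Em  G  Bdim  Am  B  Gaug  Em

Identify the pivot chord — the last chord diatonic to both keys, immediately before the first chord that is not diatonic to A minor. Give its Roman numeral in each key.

Chords diatonic to A minor: Am, Bdim, C, Dm, Em, F, G.
Reading the progression, the first chord not in that set is B, so the modulation leaves A minor there.
The chord immediately before B is Am, which is diatonic to both keys: i in A minor and iv in E minor.

Am — i in A minor, iv in E minor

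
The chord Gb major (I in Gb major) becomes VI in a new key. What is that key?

Bb minor

The numeral VI denotes a major triad on scale degree 6. With Gb on degree 6, the tonic of the new key is Bb.
Degree 6 carries a major triad in minor keys, so the destination is Bb minor.
Check: the diatonic triads of Bb minor (natural minor) are Bbm (i), Cdim (ii°), Db (III), Ebm (iv), Fm (v), Gb (VI), Ab (VII) — Gb major is indeed VI.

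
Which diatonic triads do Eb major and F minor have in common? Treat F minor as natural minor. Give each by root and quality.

Triads in Eb major: Eb (I), Fm (ii), Gm (iii), Ab (IV), Bb (V), Cm (vi), Ddim (vii°).
Triads in F minor (natural minor): Fm (i), Gdim (ii°), Ab (III), Bbm (iv), Cm (v), Db (VI), Eb (VII).
Shared triads with their functions: Eb (I in Eb major, VII in F minor); Fm (ii in Eb major, i in F minor); Ab (IV in Eb major, III in F minor); Cm (vi in Eb major, v in F minor).

Eb, Fm, Ab, Cm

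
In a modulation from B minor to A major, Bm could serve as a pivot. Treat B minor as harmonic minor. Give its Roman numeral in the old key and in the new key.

i in B minor; ii in A major

The scale of B minor (harmonic minor) is B C# D E F# G A#; B is degree 1, and the triad built there (B-D-F#) is minor, so it is i.
The scale of A major is A B C# D E F# G#; B is degree 2, and the triad built there (B-D-F#) is minor, so it is ii.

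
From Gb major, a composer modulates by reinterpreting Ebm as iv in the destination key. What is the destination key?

The numeral iv denotes a minor triad on scale degree 4. With Eb on degree 4, the tonic of the new key is Bb.
Degree 4 carries a minor triad in minor keys, so the destination is Bb minor.
Check: the diatonic triads of Bb minor (natural minor) are Bbm (i), Cdim (ii°), Db (III), Ebm (iv), Fm (v), Gb (VI), Ab (VII) — Ebm is indeed iv.

Bb minor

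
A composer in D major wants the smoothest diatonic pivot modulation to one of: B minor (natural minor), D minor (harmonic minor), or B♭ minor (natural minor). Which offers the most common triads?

B minor

Triads of D major: D major (I), E minor (ii), F♯ minor (iii), G major (IV), A major (V), B minor (vi), C♯ diminished (vii°).
B minor (natural minor) shares 7: D, Em, F♯m, G, A, Bm, C♯dim.
D minor (harmonic minor) shares 2: A, C♯dim.
B♭ minor (natural minor) shares 0: none.
The most common triads (7) are shared with B minor.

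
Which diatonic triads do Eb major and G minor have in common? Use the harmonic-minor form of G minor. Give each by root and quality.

Triads in Eb major: Eb (I), Fm (ii), Gm (iii), Ab (IV), Bb (V), Cm (vi), Ddim (vii°).
Triads in G minor (harmonic minor): Gm (i), Adim (ii°), Bbaug (III+), Cm (iv), D (V), Eb (VI), F#dim (vii°).
Shared triads with their functions: Eb (I in Eb major, VI in G minor); Gm (iii in Eb major, i in G minor); Cm (vi in Eb major, iv in G minor).

Eb, Gm, Cm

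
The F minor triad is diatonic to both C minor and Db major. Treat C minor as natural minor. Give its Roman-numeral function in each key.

iv in C minor; iii in Db major

The scale of C minor (natural minor) is C D Eb F G Ab Bb; F is degree 4, and the triad built there (F-Ab-C) is minor, so it is iv.
The scale of Db major is Db Eb F Gb Ab Bb C; F is degree 3, and the triad built there (F-Ab-C) is minor, so it is iii.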